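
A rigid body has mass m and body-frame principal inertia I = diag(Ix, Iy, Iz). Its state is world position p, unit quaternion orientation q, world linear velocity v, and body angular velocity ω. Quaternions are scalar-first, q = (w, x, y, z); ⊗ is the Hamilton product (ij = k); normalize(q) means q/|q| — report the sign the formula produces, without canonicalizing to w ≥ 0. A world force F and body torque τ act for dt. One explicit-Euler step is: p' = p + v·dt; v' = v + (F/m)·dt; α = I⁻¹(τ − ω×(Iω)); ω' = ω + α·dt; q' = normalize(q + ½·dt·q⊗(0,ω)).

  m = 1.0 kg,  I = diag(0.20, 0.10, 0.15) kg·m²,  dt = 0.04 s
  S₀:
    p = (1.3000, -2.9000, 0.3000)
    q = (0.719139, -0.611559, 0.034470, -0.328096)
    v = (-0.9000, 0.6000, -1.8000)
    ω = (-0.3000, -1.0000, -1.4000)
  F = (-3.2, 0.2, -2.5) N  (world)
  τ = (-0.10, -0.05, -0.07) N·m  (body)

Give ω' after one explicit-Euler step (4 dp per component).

ω' = (-0.3340, -1.0284, -1.4107)

gyro term ω×Iω = (0.0700, 0.0210, -0.0300)
α = I⁻¹(τ − ω×Iω) = (-0.8500, -0.7100, -0.2667)
new body rate ω' = (-0.3340, -1.0284, -1.4107)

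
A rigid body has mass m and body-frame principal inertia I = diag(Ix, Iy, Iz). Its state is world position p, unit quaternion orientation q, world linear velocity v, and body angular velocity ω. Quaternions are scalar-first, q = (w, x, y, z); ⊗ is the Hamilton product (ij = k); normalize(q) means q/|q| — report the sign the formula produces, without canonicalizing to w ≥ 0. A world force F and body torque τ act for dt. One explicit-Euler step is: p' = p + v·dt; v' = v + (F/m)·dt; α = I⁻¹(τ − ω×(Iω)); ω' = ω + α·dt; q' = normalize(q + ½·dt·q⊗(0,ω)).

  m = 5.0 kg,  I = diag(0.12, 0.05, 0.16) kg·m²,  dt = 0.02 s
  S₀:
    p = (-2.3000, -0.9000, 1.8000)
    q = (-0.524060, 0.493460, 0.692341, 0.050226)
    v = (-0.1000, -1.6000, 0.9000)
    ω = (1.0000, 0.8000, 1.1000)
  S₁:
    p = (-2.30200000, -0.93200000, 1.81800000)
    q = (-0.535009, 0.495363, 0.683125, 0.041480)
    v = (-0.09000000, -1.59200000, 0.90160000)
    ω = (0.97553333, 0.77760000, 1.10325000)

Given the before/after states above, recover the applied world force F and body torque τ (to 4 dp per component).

F = (2.5000, 2.0000, 0.4000)
τ = (-0.0500, -0.1000, -0.0300)

Δv = v₁−v₀ = (0.01000000, 0.00800000, 0.00160000)
applied force F = (2.5000, 2.0000, 0.4000)
Δω = ω₁−ω₀ = (-0.02446667, -0.02240000, 0.00325000)
I·α + gyro = (-0.0500, -0.1000, -0.0300)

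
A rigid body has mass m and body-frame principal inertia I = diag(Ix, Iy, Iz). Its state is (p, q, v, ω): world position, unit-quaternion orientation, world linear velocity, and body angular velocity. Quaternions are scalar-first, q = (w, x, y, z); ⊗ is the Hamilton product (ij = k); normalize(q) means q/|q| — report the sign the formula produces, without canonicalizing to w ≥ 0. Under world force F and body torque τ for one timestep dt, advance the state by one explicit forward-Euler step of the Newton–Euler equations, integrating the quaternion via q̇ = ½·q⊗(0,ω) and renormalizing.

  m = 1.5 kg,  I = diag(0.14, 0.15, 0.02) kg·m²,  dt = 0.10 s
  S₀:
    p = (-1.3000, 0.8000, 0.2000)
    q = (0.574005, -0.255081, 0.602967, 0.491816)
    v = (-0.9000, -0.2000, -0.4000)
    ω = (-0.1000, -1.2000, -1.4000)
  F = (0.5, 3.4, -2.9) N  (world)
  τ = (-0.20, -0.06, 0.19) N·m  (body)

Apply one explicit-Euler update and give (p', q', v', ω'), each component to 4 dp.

precession coupling ω×(Iω) = (-0.2184, 0.0168, 0.0012)
angular accel α = (0.1314, -0.5120, 9.4400)
new body rate ω' = (-0.0869, -1.2512, -0.4560)
q⊗(0,ω) = (1.3865947, -0.3113751, -1.0951010, -0.4372131)
updated quaternion q' = (0.6406, -0.2695, 0.5459, 0.4680)
a = F/m = (0.3333, 2.2667, -1.9333)
p + v·dt = (-1.3900, 0.7800, 0.1600)
new velocity v' = (-0.8667, 0.0267, -0.5933)

p' = (-1.3900, 0.7800, 0.1600)
q' = (0.6406, -0.2695, 0.5459, 0.4680)
v' = (-0.8667, 0.0267, -0.5933)
ω' = (-0.0869, -1.2512, -0.4560)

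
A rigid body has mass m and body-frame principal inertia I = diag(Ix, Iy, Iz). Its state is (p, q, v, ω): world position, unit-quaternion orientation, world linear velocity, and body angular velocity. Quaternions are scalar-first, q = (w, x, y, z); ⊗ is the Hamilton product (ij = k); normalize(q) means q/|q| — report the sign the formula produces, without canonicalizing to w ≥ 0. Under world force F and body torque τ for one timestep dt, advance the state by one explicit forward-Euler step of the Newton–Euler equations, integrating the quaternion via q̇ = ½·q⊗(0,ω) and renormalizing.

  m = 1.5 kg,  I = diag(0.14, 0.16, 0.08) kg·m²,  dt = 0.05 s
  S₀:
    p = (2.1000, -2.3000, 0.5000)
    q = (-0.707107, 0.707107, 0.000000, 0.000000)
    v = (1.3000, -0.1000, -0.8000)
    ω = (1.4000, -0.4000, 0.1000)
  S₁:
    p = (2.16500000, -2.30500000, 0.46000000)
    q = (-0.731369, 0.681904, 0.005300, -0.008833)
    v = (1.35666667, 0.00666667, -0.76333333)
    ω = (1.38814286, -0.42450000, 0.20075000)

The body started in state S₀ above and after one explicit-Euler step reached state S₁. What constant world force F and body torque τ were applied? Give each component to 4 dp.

F = (1.7000, 3.2000, 1.1000)
τ = (-0.0300, -0.0700, 0.1500)

ω₁ − ω₀ = (-0.01185714, -0.02450000, 0.10075000)
gyro term ω₀×Iω₀ = (0.0032, 0.0084, -0.0112)
applied torque τ = (-0.0300, -0.0700, 0.1500)
v₁ − v₀ = (0.05666667, 0.10666667, 0.03666667)
F = m·Δv/dt = (1.7000, 3.2000, 1.1000)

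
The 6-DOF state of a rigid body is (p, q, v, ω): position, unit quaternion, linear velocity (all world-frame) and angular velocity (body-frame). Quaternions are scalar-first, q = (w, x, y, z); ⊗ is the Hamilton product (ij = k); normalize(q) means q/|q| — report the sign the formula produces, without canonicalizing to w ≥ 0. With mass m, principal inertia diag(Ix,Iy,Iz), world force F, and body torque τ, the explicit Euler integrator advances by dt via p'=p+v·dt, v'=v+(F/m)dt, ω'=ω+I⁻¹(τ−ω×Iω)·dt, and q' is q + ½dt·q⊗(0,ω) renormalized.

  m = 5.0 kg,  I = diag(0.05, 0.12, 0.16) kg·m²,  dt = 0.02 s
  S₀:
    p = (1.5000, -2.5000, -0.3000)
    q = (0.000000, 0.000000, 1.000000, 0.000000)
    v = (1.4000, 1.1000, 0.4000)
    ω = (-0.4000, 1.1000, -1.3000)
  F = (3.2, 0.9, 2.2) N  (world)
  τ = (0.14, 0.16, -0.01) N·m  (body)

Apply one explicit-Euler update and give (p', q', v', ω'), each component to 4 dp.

α = I⁻¹(τ − ω×Iω) = (3.9440, 1.8100, 0.1300)
ω' = ω + α·dt = (-0.3211, 1.1362, -1.2974)
q⊗(0,ω) = (-1.1000000, -1.3000000, 0.0000000, 0.4000000)
updated quaternion q' = (-0.0110, -0.0130, 0.9998, 0.0040)
a = F/m = (0.6400, 0.1800, 0.4400)
p' = p + v·dt = (1.5280, -2.4780, -0.2920)
v' = v + a·dt = (1.4128, 1.1036, 0.4088)

p' = (1.5280, -2.4780, -0.2920)
q' = (-0.0110, -0.0130, 0.9998, 0.0040)
v' = (1.4128, 1.1036, 0.4088)
ω' = (-0.3211, 1.1362, -1.2974)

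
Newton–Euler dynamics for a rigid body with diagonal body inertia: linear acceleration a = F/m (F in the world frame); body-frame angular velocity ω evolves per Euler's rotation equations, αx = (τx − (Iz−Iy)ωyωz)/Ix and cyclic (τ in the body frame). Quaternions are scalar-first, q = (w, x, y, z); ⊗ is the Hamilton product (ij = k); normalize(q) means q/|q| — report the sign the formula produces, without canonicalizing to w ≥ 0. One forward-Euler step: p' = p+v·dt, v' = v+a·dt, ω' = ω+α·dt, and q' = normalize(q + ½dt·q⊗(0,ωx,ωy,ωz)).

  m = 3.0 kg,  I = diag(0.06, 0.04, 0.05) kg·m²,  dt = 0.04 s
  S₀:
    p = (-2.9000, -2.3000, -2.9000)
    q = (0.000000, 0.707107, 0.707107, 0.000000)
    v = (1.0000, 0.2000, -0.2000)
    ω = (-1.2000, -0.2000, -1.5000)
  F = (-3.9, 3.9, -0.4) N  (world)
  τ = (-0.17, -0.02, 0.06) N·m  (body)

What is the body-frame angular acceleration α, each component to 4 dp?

precession coupling ω×(Iω) = (0.0030, 0.0180, -0.0048)
α = I⁻¹(τ − ω×Iω) = (-2.8833, -0.9500, 1.2960)

α = (-2.8833, -0.9500, 1.2960)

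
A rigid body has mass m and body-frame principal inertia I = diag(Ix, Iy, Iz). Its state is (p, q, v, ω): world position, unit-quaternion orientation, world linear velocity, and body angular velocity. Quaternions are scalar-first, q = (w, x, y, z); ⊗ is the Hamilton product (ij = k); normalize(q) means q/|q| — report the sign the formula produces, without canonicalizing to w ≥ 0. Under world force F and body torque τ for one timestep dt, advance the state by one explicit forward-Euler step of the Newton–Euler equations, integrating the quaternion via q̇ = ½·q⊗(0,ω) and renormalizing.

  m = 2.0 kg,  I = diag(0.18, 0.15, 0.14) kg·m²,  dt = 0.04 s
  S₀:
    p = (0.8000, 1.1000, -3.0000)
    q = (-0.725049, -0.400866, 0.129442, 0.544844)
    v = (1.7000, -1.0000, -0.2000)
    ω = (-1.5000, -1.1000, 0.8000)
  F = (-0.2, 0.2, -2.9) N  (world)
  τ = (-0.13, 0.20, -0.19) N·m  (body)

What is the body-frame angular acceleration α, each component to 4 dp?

precession coupling ω×(Iω) = (0.0088, -0.0480, -0.0495)
angular accel α = (-0.7711, 1.6533, -1.0036)

α = (-0.7711, 1.6533, -1.0036)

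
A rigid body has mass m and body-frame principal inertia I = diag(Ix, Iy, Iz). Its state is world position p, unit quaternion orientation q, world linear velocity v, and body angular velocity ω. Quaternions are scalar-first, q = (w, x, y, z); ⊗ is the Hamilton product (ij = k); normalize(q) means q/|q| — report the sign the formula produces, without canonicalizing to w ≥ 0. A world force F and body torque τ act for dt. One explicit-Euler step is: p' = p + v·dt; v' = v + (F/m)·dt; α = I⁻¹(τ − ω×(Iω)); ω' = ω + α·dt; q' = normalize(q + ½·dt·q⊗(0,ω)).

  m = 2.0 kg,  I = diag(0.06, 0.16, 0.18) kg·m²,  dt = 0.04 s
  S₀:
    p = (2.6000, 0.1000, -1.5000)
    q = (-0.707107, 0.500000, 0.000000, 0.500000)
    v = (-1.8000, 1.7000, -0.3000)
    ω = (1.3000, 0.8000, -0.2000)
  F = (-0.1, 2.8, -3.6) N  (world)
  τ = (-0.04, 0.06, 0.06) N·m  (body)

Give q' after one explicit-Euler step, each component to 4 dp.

q' = (-0.7178, 0.4734, 0.0037, 0.5106)

2q̇ = q⊗(0,ω) = (-0.5500000, -1.3192391, 0.1843144, 0.5414214)
q + ½dt·q⊗(0,ω), renormalized = (-0.7178, 0.4734, 0.0037, 0.5106)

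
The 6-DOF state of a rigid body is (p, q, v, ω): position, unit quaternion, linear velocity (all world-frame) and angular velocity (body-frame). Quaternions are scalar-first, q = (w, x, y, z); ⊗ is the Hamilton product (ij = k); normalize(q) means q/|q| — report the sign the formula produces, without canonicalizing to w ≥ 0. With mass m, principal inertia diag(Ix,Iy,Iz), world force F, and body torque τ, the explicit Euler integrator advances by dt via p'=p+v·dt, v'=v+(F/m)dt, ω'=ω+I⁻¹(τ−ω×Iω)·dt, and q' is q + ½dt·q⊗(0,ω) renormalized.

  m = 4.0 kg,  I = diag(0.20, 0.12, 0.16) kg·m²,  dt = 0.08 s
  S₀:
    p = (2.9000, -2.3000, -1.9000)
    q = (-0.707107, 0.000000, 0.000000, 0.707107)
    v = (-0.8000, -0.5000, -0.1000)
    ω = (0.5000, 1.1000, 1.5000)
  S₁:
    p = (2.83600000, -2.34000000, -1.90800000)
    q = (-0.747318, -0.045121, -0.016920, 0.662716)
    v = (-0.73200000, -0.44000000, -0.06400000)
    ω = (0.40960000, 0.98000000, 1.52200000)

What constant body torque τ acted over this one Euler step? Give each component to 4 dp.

τ = (-0.1600, -0.1500, 0.0000)

ω₁ − ω₀ = (-0.09040000, -0.12000000, 0.02200000)
applied torque τ = (-0.1600, -0.1500, 0.0000)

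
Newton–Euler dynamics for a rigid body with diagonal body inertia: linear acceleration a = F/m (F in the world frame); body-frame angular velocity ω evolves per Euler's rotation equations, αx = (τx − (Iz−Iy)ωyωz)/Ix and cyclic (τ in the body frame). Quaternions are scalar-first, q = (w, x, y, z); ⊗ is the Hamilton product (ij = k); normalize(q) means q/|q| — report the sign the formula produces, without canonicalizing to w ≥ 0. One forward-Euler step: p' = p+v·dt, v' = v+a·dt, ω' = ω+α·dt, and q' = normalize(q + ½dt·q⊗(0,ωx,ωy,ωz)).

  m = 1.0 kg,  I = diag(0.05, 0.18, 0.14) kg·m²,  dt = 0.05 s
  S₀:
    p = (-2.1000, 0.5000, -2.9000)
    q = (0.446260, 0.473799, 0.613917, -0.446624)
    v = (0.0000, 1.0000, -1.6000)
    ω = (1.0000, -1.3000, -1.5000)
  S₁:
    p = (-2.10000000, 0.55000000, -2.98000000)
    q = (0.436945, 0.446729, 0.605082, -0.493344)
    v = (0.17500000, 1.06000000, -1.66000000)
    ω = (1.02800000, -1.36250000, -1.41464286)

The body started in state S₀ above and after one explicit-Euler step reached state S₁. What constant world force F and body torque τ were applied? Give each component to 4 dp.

F = (3.5000, 1.2000, -1.2000)
τ = (-0.0500, -0.0900, 0.0700)

velocity change Δv = (0.17500000, 0.06000000, -0.06000000)
m·(v₁−v₀)/dt = (3.5000, 1.2000, -1.2000)
ω₁ − ω₀ = (0.02800000, -0.06250000, 0.08535714)
applied torque τ = (-0.0500, -0.0900, 0.0700)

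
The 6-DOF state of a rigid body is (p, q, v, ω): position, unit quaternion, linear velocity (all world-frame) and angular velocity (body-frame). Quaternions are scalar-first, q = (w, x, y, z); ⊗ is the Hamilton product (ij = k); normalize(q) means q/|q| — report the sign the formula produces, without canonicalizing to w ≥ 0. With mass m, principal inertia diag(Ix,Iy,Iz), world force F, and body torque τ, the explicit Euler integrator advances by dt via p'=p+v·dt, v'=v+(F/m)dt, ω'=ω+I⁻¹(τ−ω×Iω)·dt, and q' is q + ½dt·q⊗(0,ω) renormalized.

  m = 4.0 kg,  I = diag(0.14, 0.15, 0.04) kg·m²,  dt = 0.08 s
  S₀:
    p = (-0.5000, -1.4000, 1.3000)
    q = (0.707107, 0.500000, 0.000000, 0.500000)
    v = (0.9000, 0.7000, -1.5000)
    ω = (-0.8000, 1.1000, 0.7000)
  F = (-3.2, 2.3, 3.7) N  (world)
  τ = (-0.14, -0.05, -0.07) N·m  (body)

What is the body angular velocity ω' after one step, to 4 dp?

ω' = (-0.8316, 1.1032, 0.5776)

gyro term ω×Iω = (-0.0847, -0.0560, -0.0088)
α = I⁻¹(τ − ω×Iω) = (-0.3950, 0.0400, -1.5300)
new body rate ω' = (-0.8316, 1.1032, 0.5776)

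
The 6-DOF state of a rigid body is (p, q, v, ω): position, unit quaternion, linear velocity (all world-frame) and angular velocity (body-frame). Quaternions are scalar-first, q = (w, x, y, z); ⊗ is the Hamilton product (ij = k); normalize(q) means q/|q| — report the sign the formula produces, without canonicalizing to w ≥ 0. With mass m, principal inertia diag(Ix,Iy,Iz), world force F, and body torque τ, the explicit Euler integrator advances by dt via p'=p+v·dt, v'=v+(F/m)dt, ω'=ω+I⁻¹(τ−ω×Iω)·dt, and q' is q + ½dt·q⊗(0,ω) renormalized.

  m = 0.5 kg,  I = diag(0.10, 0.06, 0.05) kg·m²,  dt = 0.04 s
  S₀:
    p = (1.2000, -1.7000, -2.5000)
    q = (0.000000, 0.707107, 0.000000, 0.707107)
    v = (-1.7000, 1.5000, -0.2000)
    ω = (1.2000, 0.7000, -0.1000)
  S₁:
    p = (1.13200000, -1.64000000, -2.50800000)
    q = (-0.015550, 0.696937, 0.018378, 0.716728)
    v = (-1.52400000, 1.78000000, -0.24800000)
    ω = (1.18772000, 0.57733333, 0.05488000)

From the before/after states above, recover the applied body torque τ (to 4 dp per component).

τ = (-0.0300, -0.1900, 0.1600)

rate change Δω = (-0.01228000, -0.12266667, 0.15488000)
ω₀×(Iω₀) = (0.0007, -0.0060, -0.0336)
τ = I·(Δω/dt) + ω₀×(Iω₀) = (-0.0300, -0.1900, 0.1600)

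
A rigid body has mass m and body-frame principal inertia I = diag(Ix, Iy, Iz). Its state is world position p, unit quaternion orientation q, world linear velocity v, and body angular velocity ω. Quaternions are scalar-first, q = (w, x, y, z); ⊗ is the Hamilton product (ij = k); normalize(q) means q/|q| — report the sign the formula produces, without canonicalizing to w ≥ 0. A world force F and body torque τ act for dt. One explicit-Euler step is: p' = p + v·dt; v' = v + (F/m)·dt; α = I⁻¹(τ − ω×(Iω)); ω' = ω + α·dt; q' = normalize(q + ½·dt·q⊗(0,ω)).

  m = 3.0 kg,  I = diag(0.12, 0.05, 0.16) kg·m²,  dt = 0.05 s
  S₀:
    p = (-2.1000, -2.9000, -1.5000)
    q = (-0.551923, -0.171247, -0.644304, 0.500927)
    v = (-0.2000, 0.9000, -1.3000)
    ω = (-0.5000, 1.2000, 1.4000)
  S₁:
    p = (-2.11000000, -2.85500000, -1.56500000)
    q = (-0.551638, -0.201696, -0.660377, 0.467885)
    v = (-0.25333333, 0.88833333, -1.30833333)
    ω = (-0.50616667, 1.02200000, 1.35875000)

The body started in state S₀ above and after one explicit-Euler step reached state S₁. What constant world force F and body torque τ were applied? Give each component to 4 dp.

rate change Δω = (-0.00616667, -0.17800000, -0.04125000)
gyro term ω₀×Iω₀ = (0.1848, 0.0280, 0.0420)
I·α + gyro = (0.1700, -0.1500, -0.0900)
v₁ − v₀ = (-0.05333333, -0.01166667, -0.00833333)
m·(v₁−v₀)/dt = (-3.2000, -0.7000, -0.5000)

F = (-3.2000, -0.7000, -0.5000)
τ = (0.1700, -0.1500, -0.0900)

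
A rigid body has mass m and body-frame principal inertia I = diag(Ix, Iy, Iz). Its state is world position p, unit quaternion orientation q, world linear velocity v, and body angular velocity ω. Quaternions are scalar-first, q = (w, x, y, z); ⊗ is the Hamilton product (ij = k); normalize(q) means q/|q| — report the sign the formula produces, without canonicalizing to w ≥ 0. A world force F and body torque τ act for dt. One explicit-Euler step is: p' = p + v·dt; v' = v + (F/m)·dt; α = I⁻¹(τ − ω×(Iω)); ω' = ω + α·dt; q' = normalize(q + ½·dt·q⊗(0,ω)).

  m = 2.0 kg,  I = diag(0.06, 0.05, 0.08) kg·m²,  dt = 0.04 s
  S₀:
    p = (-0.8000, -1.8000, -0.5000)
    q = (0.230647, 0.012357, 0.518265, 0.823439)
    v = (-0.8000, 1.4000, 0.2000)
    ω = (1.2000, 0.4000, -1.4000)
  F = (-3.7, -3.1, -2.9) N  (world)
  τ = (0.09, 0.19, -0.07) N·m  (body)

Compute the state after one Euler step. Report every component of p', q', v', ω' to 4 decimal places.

a = F/m = (-1.8500, -1.5500, -1.4500)
new position p' = (-0.8320, -1.7440, -0.4920)
v' = v + a·dt = (-0.8740, 1.3380, 0.1420)
precession coupling ω×(Iω) = (-0.0168, 0.0336, -0.0048)
angular accel α = (1.7800, 3.1280, -0.8150)
ω + α·dt = (1.2712, 0.5251, -1.4326)
2q̇ = q⊗(0,ω) = (0.9306802, -0.7781702, 1.0976854, -0.9398810)
q + ½dt·q⊗(0,ω), renormalized = (0.2491, -0.0032, 0.5398, 0.8041)

p' = (-0.8320, -1.7440, -0.4920)
q' = (0.2491, -0.0032, 0.5398, 0.8041)
v' = (-0.8740, 1.3380, 0.1420)
ω' = (1.2712, 0.5251, -1.4326)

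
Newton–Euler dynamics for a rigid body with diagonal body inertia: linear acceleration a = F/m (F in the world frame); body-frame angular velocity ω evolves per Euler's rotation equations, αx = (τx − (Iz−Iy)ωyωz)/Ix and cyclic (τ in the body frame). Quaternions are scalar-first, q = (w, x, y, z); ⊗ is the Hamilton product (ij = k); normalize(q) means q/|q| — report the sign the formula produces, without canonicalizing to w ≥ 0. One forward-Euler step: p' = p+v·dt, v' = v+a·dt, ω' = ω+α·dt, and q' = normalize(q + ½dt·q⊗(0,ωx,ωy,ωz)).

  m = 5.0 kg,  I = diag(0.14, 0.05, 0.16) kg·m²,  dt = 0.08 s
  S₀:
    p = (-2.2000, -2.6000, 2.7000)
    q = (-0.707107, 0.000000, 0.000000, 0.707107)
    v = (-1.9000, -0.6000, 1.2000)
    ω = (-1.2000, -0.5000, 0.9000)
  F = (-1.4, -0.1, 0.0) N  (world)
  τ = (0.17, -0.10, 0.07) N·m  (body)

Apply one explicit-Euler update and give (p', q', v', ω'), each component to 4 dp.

α = I⁻¹(τ − ω×Iω) = (1.5679, -2.4320, 0.7750)
ω + α·dt = (-1.0746, -0.6946, 0.9620)
2q̇ = q⊗(0,ω) = (-0.6363963, 1.2020819, -0.4949749, -0.6363963)
q' = normalize(q + ½dt·q⊗(0,ω)) = (-0.7311, 0.0480, -0.0198, 0.6803)
a = (-0.2800, -0.0200, 0.0000)
new position p' = (-2.3520, -2.6480, 2.7960)
v + (F/m)dt = (-1.9224, -0.6016, 1.2000)

p' = (-2.3520, -2.6480, 2.7960)
q' = (-0.7311, 0.0480, -0.0198, 0.6803)
v' = (-1.9224, -0.6016, 1.2000)
ω' = (-1.0746, -0.6946, 0.9620)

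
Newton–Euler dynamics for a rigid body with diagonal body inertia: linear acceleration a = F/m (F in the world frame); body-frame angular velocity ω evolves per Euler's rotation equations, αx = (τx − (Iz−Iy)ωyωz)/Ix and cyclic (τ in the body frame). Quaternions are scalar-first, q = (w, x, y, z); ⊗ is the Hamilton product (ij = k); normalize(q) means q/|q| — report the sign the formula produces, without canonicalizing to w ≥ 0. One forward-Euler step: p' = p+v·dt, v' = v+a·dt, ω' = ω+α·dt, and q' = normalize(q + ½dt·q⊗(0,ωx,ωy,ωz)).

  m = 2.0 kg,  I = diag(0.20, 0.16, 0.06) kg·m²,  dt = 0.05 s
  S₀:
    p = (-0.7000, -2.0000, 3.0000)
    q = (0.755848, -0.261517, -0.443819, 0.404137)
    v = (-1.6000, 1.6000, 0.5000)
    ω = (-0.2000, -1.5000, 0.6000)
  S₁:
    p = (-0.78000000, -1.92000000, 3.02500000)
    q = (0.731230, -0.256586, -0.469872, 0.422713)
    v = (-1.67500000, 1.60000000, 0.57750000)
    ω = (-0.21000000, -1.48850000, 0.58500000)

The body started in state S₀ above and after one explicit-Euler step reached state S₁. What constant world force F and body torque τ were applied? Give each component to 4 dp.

Δv = v₁−v₀ = (-0.07500000, 0.00000000, 0.07750000)
F = m·Δv/dt = (-3.0000, 0.0000, 3.1000)
ω₁ − ω₀ = (-0.01000000, 0.01150000, -0.01500000)
I·α + gyro = (0.0500, 0.0200, -0.0300)

F = (-3.0000, 0.0000, 3.1000)
τ = (0.0500, 0.0200, -0.0300)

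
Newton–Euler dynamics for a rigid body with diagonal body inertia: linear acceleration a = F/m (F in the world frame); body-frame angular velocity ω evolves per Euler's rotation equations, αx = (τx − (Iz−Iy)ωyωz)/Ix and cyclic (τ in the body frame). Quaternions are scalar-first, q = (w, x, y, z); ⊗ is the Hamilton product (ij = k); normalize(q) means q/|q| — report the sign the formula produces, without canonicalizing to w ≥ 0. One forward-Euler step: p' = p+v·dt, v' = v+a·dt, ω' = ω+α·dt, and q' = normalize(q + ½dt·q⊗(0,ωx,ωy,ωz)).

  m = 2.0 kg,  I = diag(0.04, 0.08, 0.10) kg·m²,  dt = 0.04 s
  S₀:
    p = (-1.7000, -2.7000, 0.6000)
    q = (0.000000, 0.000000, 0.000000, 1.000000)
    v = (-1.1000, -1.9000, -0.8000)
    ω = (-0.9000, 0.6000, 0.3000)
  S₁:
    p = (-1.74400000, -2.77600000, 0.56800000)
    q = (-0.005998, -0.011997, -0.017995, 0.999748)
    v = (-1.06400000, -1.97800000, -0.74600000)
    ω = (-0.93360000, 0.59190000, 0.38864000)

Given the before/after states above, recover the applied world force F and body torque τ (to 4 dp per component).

Δω = ω₁−ω₀ = (-0.03360000, -0.00810000, 0.08864000)
gyro term ω₀×Iω₀ = (0.0036, 0.0162, -0.0216)
τ = I·(Δω/dt) + ω₀×(Iω₀) = (-0.0300, 0.0000, 0.2000)
Δv = v₁−v₀ = (0.03600000, -0.07800000, 0.05400000)
applied force F = (1.8000, -3.9000, 2.7000)

F = (1.8000, -3.9000, 2.7000)
τ = (-0.0300, 0.0000, 0.2000)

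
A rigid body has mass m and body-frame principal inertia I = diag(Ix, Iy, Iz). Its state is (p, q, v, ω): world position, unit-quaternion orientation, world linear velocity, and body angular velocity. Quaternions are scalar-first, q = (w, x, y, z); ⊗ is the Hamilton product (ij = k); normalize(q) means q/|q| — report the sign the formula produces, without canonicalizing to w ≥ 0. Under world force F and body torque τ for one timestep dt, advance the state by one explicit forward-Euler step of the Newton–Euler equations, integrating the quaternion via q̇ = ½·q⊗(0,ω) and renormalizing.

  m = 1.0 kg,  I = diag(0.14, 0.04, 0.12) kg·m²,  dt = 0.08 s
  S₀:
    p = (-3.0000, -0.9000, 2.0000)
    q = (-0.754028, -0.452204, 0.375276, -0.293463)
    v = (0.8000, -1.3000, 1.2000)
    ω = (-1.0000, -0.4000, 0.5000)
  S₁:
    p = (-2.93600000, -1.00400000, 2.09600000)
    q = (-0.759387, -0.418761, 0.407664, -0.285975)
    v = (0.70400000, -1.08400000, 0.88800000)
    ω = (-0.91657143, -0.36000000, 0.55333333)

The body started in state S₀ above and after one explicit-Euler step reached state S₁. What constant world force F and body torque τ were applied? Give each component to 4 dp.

rate change Δω = (0.08342857, 0.04000000, 0.05333333)
ω₀×(Iω₀) = (-0.0160, -0.0100, -0.0400)
applied torque τ = (0.1300, 0.0100, 0.0400)
v₁ − v₀ = (-0.09600000, 0.21600000, -0.31200000)
F = m·Δv/dt = (-1.2000, 2.7000, -3.9000)

F = (-1.2000, 2.7000, -3.9000)
τ = (0.1300, 0.0100, 0.0400)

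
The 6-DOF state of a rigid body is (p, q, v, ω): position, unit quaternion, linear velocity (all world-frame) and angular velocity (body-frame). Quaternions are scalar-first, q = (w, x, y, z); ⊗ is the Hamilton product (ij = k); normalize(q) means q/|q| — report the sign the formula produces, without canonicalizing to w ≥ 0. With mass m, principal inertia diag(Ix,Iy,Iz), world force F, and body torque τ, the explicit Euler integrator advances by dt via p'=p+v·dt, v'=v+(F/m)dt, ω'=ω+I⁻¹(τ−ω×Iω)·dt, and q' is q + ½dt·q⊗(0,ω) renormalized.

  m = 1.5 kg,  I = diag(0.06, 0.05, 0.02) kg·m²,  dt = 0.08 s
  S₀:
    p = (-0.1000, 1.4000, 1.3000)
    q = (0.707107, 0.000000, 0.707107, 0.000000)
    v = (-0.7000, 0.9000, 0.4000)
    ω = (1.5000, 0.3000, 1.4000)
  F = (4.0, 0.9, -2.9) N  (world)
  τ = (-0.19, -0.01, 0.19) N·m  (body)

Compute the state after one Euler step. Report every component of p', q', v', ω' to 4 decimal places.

p' = p + v·dt = (-0.1560, 1.4720, 1.3320)
new velocity v' = (-0.4867, 0.9480, 0.2453)
gyro term ω×Iω = (-0.0126, 0.0840, -0.0045)
(τ − ω×Iω)/I = (-2.9567, -1.8800, 9.7250)
ω' = ω + α·dt = (1.2635, 0.1496, 2.1780)
q⊗(0,ω) = (-0.2121321, 2.0506103, 0.2121321, -0.0707107)
q + ½dt·q⊗(0,ω), renormalized = (0.6962, 0.0817, 0.7131, -0.0028)

p' = (-0.1560, 1.4720, 1.3320)
q' = (0.6962, 0.0817, 0.7131, -0.0028)
v' = (-0.4867, 0.9480, 0.2453)
ω' = (1.2635, 0.1496, 2.1780)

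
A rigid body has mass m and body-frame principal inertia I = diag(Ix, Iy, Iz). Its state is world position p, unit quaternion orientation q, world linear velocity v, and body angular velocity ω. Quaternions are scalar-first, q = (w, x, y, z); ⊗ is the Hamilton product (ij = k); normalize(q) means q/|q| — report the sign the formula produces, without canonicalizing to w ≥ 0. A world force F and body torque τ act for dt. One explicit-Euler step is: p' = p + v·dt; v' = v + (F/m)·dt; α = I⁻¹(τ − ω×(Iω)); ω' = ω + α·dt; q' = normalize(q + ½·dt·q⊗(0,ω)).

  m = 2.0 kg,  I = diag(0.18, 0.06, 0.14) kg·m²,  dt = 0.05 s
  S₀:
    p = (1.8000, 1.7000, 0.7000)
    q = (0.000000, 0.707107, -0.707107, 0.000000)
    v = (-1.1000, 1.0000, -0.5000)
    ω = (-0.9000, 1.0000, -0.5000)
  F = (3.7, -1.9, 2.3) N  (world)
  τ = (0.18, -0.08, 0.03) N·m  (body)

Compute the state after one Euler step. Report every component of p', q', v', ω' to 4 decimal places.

precession coupling ω×(Iω) = (-0.0400, 0.0180, 0.1080)
angular accel α = (1.2222, -1.6333, -0.5571)
new body rate ω' = (-0.8389, 0.9183, -0.5279)
2q̇ = q⊗(0,ω) = (1.3435033, 0.3535535, 0.3535535, 0.0707107)
q + ½dt·q⊗(0,ω), renormalized = (0.0336, 0.7155, -0.6978, 0.0018)
new position p' = (1.7450, 1.7500, 0.6750)
v + (F/m)dt = (-1.0075, 0.9525, -0.4425)

p' = (1.7450, 1.7500, 0.6750)
q' = (0.0336, 0.7155, -0.6978, 0.0018)
v' = (-1.0075, 0.9525, -0.4425)
ω' = (-0.8389, 0.9183, -0.5279)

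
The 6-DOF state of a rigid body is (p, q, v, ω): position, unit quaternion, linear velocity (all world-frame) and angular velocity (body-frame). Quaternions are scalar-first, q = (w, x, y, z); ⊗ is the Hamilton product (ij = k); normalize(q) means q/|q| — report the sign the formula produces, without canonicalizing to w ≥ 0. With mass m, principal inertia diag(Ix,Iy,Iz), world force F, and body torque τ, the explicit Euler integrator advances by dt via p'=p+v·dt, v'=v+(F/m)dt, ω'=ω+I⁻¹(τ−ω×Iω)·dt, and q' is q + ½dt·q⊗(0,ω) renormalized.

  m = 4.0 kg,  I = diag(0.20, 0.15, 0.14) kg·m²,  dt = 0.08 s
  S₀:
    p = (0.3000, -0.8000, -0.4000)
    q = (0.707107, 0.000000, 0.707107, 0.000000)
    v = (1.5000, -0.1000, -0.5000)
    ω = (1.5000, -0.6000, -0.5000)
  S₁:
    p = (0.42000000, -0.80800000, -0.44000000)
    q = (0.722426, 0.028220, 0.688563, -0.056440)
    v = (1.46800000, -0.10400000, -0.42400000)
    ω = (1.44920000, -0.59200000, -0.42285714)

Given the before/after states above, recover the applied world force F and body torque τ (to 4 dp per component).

F = (-1.6000, -0.2000, 3.8000)
τ = (-0.1300, -0.0300, 0.1800)

v₁ − v₀ = (-0.03200000, -0.00400000, 0.07600000)
applied force F = (-1.6000, -0.2000, 3.8000)
ω₁ − ω₀ = (-0.05080000, 0.00800000, 0.07714286)
I·α + gyro = (-0.1300, -0.0300, 0.1800)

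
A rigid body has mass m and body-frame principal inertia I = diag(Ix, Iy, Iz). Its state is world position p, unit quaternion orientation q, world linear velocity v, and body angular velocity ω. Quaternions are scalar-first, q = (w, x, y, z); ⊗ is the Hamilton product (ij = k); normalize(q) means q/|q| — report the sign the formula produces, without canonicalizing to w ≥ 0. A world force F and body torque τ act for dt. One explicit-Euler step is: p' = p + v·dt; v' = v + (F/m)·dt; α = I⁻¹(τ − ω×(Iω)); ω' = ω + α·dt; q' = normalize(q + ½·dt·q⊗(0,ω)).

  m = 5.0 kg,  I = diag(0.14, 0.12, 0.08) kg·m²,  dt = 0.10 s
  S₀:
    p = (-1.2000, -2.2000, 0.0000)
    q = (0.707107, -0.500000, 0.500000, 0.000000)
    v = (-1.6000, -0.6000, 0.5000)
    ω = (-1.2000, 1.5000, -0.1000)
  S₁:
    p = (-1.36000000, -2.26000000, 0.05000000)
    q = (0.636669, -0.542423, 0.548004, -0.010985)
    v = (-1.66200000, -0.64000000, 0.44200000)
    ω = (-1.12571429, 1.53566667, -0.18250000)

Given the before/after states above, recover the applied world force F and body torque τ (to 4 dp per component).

F = (-3.1000, -2.0000, -2.9000)
τ = (0.1100, 0.0500, -0.0300)

v₁ − v₀ = (-0.06200000, -0.04000000, -0.05800000)
m·(v₁−v₀)/dt = (-3.1000, -2.0000, -2.9000)
ω₁ − ω₀ = (0.07428571, 0.03566667, -0.08250000)
gyro term ω₀×Iω₀ = (0.0060, 0.0072, 0.0360)
I·α + gyro = (0.1100, 0.0500, -0.0300)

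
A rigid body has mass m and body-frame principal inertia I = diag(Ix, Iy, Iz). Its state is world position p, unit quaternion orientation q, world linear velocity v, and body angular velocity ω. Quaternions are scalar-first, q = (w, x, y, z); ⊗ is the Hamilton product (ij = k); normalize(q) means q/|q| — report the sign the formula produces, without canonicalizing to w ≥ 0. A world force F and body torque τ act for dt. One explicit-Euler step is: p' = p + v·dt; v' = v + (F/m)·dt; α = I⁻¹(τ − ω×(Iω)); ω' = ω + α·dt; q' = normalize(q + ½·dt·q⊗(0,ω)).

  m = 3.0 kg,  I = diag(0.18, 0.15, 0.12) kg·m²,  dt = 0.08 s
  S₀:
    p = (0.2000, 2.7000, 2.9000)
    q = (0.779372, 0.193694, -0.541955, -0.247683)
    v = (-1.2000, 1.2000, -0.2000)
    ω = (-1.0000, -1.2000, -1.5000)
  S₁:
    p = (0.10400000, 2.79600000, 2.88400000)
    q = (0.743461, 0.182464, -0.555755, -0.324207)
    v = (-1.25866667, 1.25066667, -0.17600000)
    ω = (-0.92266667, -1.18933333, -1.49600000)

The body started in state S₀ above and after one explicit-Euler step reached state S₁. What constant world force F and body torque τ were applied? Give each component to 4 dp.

F = (-2.2000, 1.9000, 0.9000)
τ = (0.1200, 0.1100, -0.0300)

velocity change Δv = (-0.05866667, 0.05066667, 0.02400000)
applied force F = (-2.2000, 1.9000, 0.9000)
Δω = ω₁−ω₀ = (0.07733333, 0.01066667, 0.00400000)
τ = I·(Δω/dt) + ω₀×(Iω₀) = (0.1200, 0.1100, -0.0300)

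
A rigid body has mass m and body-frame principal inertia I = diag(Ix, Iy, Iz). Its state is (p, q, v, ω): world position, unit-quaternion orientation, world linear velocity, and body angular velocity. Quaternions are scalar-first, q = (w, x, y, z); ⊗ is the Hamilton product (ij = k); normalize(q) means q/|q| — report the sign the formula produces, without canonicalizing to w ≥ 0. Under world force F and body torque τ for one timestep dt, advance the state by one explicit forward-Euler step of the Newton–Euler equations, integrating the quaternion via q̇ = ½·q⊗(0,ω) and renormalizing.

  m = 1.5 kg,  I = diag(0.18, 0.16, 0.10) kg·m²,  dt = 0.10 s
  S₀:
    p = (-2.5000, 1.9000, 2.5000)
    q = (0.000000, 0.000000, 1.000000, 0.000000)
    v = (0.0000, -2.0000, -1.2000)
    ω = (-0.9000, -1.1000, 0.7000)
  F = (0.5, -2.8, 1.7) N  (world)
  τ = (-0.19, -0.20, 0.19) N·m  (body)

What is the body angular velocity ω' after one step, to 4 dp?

(τ − ω×Iω)/I = (-1.3122, -0.9350, 2.0980)
ω' = ω + α·dt = (-1.0312, -1.1935, 0.9098)

ω' = (-1.0312, -1.1935, 0.9098)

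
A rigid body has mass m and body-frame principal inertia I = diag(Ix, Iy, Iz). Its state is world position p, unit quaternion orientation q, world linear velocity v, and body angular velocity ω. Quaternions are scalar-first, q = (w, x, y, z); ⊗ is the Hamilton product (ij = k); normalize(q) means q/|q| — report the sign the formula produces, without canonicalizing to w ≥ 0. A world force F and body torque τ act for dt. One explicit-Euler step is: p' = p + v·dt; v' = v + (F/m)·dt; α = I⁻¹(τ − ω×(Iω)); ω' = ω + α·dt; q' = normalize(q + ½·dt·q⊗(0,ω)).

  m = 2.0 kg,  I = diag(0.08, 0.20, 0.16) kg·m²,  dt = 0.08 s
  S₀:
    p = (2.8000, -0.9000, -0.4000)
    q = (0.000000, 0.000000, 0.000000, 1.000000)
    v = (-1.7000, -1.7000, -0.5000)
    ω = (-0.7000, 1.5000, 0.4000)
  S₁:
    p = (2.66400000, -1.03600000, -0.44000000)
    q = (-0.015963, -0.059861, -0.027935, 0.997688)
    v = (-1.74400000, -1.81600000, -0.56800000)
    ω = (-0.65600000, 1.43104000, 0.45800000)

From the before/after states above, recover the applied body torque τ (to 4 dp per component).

rate change Δω = (0.04400000, -0.06896000, 0.05800000)
I·α + gyro = (0.0200, -0.1500, -0.0100)

τ = (0.0200, -0.1500, -0.0100)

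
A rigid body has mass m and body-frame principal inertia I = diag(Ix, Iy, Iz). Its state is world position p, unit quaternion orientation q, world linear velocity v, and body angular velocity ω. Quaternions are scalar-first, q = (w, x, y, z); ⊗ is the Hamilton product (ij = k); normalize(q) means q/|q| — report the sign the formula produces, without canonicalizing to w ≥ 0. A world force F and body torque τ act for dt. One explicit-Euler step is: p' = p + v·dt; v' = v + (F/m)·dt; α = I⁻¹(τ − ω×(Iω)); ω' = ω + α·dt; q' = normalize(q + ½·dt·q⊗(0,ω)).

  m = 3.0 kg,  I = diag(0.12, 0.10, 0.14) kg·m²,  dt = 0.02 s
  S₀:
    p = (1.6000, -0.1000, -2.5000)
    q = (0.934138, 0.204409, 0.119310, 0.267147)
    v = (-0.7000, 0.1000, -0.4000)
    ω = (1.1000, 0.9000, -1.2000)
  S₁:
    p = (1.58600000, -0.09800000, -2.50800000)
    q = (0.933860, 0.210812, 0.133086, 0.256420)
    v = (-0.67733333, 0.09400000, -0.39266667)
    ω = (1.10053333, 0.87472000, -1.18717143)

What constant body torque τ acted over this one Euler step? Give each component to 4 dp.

τ = (-0.0400, -0.1000, 0.0700)

Δω = ω₁−ω₀ = (0.00053333, -0.02528000, 0.01282857)
precession coupling = (-0.0432, 0.0264, -0.0198)
I·α + gyro = (-0.0400, -0.1000, 0.0700)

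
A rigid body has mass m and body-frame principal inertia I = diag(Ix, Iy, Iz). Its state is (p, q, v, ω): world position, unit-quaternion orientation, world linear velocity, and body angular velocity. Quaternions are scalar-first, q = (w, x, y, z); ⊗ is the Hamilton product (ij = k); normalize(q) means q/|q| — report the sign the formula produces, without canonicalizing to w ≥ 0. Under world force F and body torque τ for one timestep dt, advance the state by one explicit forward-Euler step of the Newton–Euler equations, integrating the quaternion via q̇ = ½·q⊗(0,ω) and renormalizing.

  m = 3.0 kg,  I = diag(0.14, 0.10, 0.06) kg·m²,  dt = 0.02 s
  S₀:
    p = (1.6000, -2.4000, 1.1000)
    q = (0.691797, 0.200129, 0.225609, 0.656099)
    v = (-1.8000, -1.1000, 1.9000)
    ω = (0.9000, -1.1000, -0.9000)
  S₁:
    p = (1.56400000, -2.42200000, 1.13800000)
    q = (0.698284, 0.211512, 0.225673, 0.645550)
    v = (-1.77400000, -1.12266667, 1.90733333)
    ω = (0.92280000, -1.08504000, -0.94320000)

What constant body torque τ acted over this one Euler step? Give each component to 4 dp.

rate change Δω = (0.02280000, 0.01496000, -0.04320000)
precession coupling = (-0.0396, -0.0648, 0.0396)
I·α + gyro = (0.1200, 0.0100, -0.0900)

τ = (0.1200, 0.0100, -0.0900)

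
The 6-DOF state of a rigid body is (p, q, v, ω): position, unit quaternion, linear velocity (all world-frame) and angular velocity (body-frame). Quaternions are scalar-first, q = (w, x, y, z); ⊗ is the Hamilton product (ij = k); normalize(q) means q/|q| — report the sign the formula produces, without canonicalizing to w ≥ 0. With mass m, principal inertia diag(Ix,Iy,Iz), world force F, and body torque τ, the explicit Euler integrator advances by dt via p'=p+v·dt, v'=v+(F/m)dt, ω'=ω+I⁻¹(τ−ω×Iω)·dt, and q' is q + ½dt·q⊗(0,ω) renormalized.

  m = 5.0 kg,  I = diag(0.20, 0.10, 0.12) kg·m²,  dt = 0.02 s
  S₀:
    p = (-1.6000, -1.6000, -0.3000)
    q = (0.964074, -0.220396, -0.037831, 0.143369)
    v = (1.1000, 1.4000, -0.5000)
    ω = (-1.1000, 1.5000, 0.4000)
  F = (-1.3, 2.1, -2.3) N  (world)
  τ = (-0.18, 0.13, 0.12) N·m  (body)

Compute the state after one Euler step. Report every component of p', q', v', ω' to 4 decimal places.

ω×(Iω) gyroscopic = (0.0120, -0.0352, 0.1650)
(τ − ω×Iω)/I = (-0.9600, 1.6520, -0.3750)
ω + α·dt = (-1.1192, 1.5330, 0.3925)
2q̇ = q⊗(0,ω) = (-0.2430367, -1.2906673, 1.3765635, 0.0134215)
q + ½dt·q⊗(0,ω), renormalized = (0.9615, -0.2333, -0.0241, 0.1435)
a = F/m = (-0.2600, 0.4200, -0.4600)
p' = p + v·dt = (-1.5780, -1.5720, -0.3100)
v + (F/m)dt = (1.0948, 1.4084, -0.5092)

p' = (-1.5780, -1.5720, -0.3100)
q' = (0.9615, -0.2333, -0.0241, 0.1435)
v' = (1.0948, 1.4084, -0.5092)
ω' = (-1.1192, 1.5330, 0.3925)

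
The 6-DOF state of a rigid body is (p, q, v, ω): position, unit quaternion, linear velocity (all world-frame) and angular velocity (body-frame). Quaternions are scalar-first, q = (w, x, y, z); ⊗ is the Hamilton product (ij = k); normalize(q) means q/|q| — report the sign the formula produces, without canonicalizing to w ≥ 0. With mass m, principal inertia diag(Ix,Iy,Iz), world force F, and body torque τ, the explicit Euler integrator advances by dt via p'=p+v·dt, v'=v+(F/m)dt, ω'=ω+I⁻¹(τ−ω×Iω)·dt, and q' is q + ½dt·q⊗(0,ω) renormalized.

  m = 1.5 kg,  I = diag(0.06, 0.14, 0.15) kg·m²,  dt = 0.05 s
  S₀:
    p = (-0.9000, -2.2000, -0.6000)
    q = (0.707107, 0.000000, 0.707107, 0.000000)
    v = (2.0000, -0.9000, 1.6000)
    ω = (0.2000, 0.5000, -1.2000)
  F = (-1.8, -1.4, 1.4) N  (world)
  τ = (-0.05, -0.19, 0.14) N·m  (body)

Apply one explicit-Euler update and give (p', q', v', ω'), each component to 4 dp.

p + v·dt = (-0.8000, -2.2450, -0.5200)
new velocity v' = (1.9400, -0.9467, 1.6467)
precession coupling ω×(Iω) = (-0.0060, 0.0216, 0.0080)
(τ − ω×Iω)/I = (-0.7333, -1.5114, 0.8800)
ω + α·dt = (0.1633, 0.4244, -1.1560)
q⊗(0,ω) = (-0.3535535, -0.7071070, 0.3535535, -0.9899498)
q + ½dt·q⊗(0,ω), renormalized = (0.6979, -0.0177, 0.7156, -0.0247)

p' = (-0.8000, -2.2450, -0.5200)
q' = (0.6979, -0.0177, 0.7156, -0.0247)
v' = (1.9400, -0.9467, 1.6467)
ω' = (0.1633, 0.4244, -1.1560)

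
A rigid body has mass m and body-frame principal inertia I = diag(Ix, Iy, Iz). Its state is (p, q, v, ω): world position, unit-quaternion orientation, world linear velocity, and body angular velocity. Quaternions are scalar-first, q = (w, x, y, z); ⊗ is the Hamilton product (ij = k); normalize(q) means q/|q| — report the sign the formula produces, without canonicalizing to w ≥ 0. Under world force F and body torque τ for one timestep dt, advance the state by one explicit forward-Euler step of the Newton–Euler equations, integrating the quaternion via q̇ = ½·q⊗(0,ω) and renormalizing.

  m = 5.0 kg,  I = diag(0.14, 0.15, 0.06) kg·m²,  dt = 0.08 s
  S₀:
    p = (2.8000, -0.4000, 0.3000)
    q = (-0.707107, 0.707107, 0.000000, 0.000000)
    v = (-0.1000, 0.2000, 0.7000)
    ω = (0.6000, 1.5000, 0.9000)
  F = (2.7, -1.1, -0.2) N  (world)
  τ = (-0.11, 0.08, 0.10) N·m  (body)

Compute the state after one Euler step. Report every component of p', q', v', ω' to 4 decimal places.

ω×(Iω) gyroscopic = (-0.1215, 0.0432, 0.0090)
(τ − ω×Iω)/I = (0.0821, 0.2453, 1.5167)
ω + α·dt = (0.6066, 1.5196, 1.0213)
2q̇ = q⊗(0,ω) = (-0.4242642, -0.4242642, -1.6970568, 0.4242642)
updated quaternion q' = (-0.7221, 0.6883, -0.0677, 0.0169)
p' = p + v·dt = (2.7920, -0.3840, 0.3560)
v' = v + a·dt = (-0.0568, 0.1824, 0.6968)

p' = (2.7920, -0.3840, 0.3560)
q' = (-0.7221, 0.6883, -0.0677, 0.0169)
v' = (-0.0568, 0.1824, 0.6968)
ω' = (0.6066, 1.5196, 1.0213)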